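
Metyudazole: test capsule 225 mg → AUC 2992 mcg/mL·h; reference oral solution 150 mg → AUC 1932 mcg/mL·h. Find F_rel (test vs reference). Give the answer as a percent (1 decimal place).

F_rel = (AUC_test/D_test) / (AUC_ref/D_ref)
      = (2992/225) / (1932/150)
      = 13.2978 / 12.88 = 1.0324 = 103.24%

F_rel = 103.2%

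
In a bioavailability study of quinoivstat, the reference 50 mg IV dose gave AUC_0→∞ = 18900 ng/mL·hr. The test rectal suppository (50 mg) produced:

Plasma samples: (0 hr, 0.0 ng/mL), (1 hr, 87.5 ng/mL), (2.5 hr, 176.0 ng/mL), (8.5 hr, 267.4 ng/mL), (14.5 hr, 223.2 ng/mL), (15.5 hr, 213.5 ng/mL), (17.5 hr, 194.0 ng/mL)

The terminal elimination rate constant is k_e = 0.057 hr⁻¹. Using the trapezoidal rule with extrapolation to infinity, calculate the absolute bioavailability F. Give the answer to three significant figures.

Trapezoidal AUC_0→17.5 (rectal suppository):
  [0→1]: (0.0+87.5)/2 × 1 = 43.75
  [1→2.5]: (87.5+176.0)/2 × 1.5 = 197.625
  [2.5→8.5]: (176.0+267.4)/2 × 6 = 1330.2
  [8.5→14.5]: (267.4+223.2)/2 × 6 = 1471.8
  [14.5→15.5]: (223.2+213.5)/2 × 1 = 218.35
  [15.5→17.5]: (213.5+194.0)/2 × 2 = 407.5
  Sum = 3669.225 ng/mL·hr
Tail: C_last/k_e = 194.0/0.057 = 3403.509
AUC_0→∞ (rectal suppository) = 3669.225 + 3403.509 = 7072.734 ng/mL·hr
F = (AUC_ev/D_ev)/(AUC_iv/D_iv) = (7072.734/50)/(18900/50) = 141.45468/378 = 0.3742

F = 0.374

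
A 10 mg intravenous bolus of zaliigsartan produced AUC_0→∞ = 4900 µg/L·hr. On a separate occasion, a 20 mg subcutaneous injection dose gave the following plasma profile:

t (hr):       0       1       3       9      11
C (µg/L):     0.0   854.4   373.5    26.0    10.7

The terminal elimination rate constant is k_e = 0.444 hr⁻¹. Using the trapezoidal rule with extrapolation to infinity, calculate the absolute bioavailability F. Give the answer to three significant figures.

F = 0.297

Trapezoidal AUC_0→11 (subcutaneous injection):
  [0→1]: (0.0+854.4)/2 × 1 = 427.2
  [1→3]: (854.4+373.5)/2 × 2 = 1227.9
  [3→9]: (373.5+26.0)/2 × 6 = 1198.5
  [9→11]: (26.0+10.7)/2 × 2 = 36.7
  Sum = 2890.3 µg/L·hr
Tail: C_last/k_e = 10.7/0.444 = 24.099
AUC_0→∞ (subcutaneous injection) = 2890.3 + 24.099 = 2914.399 µg/L·hr
F = (AUC_ev/D_ev)/(AUC_iv/D_iv) = (2914.399/20)/(4900/10) = 145.71995/490 = 0.2974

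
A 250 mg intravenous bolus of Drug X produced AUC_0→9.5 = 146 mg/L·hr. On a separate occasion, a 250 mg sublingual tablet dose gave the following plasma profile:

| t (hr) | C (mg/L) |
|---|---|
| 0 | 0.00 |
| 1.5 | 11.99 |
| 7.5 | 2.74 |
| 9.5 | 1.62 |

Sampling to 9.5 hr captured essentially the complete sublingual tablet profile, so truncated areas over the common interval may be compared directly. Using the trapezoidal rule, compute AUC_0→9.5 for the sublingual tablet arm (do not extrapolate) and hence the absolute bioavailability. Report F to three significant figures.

Trapezoidal AUC_0→9.5 (sublingual tablet):
  [0→1.5]: (0.00+11.99)/2 × 1.5 = 8.9925
  [1.5→7.5]: (11.99+2.74)/2 × 6 = 44.19
  [7.5→9.5]: (2.74+1.62)/2 × 2 = 4.36
  Sum = 57.5425 mg/L·hr
F = (AUC_ev/D_ev)/(AUC_iv/D_iv) = (57.5425/250)/(146/250) = 0.23017/0.584 = 0.3941

F = 0.394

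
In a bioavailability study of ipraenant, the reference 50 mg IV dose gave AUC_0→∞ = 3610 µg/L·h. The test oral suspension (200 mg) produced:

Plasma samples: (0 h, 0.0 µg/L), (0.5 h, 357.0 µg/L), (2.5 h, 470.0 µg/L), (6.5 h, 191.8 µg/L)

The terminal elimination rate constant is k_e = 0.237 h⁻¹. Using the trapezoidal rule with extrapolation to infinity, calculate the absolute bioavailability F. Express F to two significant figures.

Trapezoidal AUC_0→6.5 (oral suspension):
  [0→0.5]: (0.0+357.0)/2 × 0.5 = 89.25
  [0.5→2.5]: (357.0+470.0)/2 × 2 = 827.0
  [2.5→6.5]: (470.0+191.8)/2 × 4 = 1323.6
  Sum = 2239.85 µg/L·h
Tail: C_last/k_e = 191.8/0.237 = 809.283
AUC_0→∞ (oral suspension) = 2239.85 + 809.283 = 3049.133 µg/L·h
F = (AUC_ev/D_ev)/(AUC_iv/D_iv) = (3049.133/200)/(3610/50) = 15.245665/72.2 = 0.2112

F = 0.21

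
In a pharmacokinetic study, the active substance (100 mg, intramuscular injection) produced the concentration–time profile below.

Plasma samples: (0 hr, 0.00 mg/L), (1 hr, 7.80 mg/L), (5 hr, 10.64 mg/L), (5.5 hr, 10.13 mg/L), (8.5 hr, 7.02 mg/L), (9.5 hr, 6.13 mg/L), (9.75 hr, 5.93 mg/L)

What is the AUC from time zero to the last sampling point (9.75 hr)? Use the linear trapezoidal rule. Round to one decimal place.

Trapezoidal AUC_0→9.75:
  [0→1]: (0.00+7.80)/2 × 1 = 3.9
  [1→5]: (7.80+10.64)/2 × 4 = 36.88
  [5→5.5]: (10.64+10.13)/2 × 0.5 = 5.1925
  [5.5→8.5]: (10.13+7.02)/2 × 3 = 25.725
  [8.5→9.5]: (7.02+6.13)/2 × 1 = 6.575
  [9.5→9.75]: (6.13+5.93)/2 × 0.25 = 1.5075
  Sum = 79.78 mg/L·hr

AUC = 79.8 mg/L·hr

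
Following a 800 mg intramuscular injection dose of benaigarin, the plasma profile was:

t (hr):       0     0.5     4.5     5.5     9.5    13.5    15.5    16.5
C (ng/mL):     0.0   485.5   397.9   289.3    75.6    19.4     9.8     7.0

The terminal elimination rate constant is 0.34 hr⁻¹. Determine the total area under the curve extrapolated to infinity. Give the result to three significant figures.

Trapezoidal AUC_0→16.5:
  [0→0.5]: (0.0+485.5)/2 × 0.5 = 121.375
  [0.5→4.5]: (485.5+397.9)/2 × 4 = 1766.8
  [4.5→5.5]: (397.9+289.3)/2 × 1 = 343.6
  [5.5→9.5]: (289.3+75.6)/2 × 4 = 729.8
  [9.5→13.5]: (75.6+19.4)/2 × 4 = 190.0
  [13.5→15.5]: (19.4+9.8)/2 × 2 = 29.2
  [15.5→16.5]: (9.8+7.0)/2 × 1 = 8.4
  Sum = 3189.175 ng/mL·hr
Extrapolated tail: C_last / k_e = 7.0 / 0.34 = 20.588
AUC_0→∞ = 3189.175 + 20.588 = 3209.763 ng/mL·hr

AUC = 3210 ng/mL·hr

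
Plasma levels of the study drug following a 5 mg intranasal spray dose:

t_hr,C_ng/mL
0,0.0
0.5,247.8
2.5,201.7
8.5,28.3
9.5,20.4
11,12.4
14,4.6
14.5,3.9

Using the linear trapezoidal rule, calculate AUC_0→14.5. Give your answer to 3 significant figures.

AUC = 1280 ng/mL·hr

Trapezoidal AUC_0→14.5:
  [0→0.5]: (0.0+247.8)/2 × 0.5 = 61.95
  [0.5→2.5]: (247.8+201.7)/2 × 2 = 449.5
  [2.5→8.5]: (201.7+28.3)/2 × 6 = 690.0
  [8.5→9.5]: (28.3+20.4)/2 × 1 = 24.35
  [9.5→11]: (20.4+12.4)/2 × 1.5 = 24.6
  [11→14]: (12.4+4.6)/2 × 3 = 25.5
  [14→14.5]: (4.6+3.9)/2 × 0.5 = 2.125
  Sum = 1278.025 ng/mL·hr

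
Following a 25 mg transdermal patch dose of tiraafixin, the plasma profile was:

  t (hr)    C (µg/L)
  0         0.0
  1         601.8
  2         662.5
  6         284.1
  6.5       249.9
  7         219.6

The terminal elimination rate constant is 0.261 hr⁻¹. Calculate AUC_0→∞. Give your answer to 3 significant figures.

Trapezoidal AUC_0→7:
  [0→1]: (0.0+601.8)/2 × 1 = 300.9
  [1→2]: (601.8+662.5)/2 × 1 = 632.15
  [2→6]: (662.5+284.1)/2 × 4 = 1893.2
  [6→6.5]: (284.1+249.9)/2 × 0.5 = 133.5
  [6.5→7]: (249.9+219.6)/2 × 0.5 = 117.375
  Sum = 3077.125 µg/L·hr
Extrapolated tail: C_last / k_e = 219.6 / 0.261 = 841.379
AUC_0→∞ = 3077.125 + 841.379 = 3918.504 µg/L·hr

AUC = 3920 µg/L·hr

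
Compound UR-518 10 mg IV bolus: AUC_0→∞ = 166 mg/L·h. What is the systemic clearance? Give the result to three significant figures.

CL = Dose_iv / AUC_0→∞
   = 10 / 166 = 0.060241 L/h

CL = 0.0602 L/h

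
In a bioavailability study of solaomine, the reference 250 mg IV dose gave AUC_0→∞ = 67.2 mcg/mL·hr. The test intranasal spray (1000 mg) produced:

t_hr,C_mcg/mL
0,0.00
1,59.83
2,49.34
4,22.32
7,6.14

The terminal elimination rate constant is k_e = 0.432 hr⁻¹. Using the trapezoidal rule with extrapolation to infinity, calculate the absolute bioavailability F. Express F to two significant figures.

F = 0.79

Trapezoidal AUC_0→7 (intranasal spray):
  [0→1]: (0.00+59.83)/2 × 1 = 29.915
  [1→2]: (59.83+49.34)/2 × 1 = 54.585
  [2→4]: (49.34+22.32)/2 × 2 = 71.66
  [4→7]: (22.32+6.14)/2 × 3 = 42.69
  Sum = 198.85 mcg/mL·hr
Tail: C_last/k_e = 6.14/0.432 = 14.213
AUC_0→∞ (intranasal spray) = 198.85 + 14.213 = 213.063 mcg/mL·hr
F = (AUC_ev/D_ev)/(AUC_iv/D_iv) = (213.063/1000)/(67.2/250) = 0.213063/0.2688 = 0.7926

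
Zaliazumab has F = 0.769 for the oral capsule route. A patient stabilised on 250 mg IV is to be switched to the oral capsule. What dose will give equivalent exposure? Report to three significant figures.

For equal systemic exposure: F × D_ev = D_iv
D_ev = D_iv / F = 250 / 0.769 = 325.098 mg

D_oral = 325 mg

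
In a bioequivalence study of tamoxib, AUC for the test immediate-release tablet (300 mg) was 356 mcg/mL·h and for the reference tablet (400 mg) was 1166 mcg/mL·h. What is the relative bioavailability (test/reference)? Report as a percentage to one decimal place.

F_rel = 40.7%

F_rel = (AUC_test/D_test) / (AUC_ref/D_ref)
      = (356/300) / (1166/400)
      = 1.18667 / 2.915 = 0.4071 = 40.71%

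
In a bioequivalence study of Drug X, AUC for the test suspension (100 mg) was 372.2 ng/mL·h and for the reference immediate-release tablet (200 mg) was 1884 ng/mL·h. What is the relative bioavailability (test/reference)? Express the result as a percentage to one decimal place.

F_rel = 39.5%

F_rel = (AUC_test/D_test) / (AUC_ref/D_ref)
      = (372.2/100) / (1884/200)
      = 3.722 / 9.42 = 0.3951 = 39.51%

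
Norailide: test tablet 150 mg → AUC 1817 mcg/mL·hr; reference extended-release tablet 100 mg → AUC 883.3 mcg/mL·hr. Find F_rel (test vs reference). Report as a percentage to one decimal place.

F_rel = 137.1%

F_rel = (AUC_test/D_test) / (AUC_ref/D_ref)
      = (1817/150) / (883.3/100)
      = 12.1133 / 8.833 = 1.3714 = 137.14%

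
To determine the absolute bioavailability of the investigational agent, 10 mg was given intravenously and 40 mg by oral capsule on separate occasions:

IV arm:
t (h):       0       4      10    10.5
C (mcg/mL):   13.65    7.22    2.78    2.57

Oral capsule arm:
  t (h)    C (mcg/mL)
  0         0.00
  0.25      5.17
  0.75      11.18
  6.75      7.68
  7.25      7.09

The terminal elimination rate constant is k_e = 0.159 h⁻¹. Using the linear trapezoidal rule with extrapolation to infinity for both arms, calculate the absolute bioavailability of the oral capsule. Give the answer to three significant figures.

F = 0.307

Trapezoidal AUC_0→10.5 (IV):
  [0→4]: (13.65+7.22)/2 × 4 = 41.74
  [4→10]: (7.22+2.78)/2 × 6 = 30.0
  [10→10.5]: (2.78+2.57)/2 × 0.5 = 1.3375
  Sum = 73.0775 mcg/mL·h
IV tail: 2.57/0.159 = 16.164; AUC_iv,0→∞ = 73.0775 + 16.164 = 89.2415 mcg/mL·h
Trapezoidal AUC_0→7.25 (oral capsule):
  [0→0.25]: (0.00+5.17)/2 × 0.25 = 0.64625
  [0.25→0.75]: (5.17+11.18)/2 × 0.5 = 4.0875
  [0.75→6.75]: (11.18+7.68)/2 × 6 = 56.58
  [6.75→7.25]: (7.68+7.09)/2 × 0.5 = 3.6925
  Sum = 65.00625 mcg/mL·h
oral capsule tail: 7.09/0.159 = 44.591; AUC_ev,0→∞ = 65.00625 + 44.591 = 109.59725 mcg/mL·h
F = (AUC_ev/D_ev)/(AUC_iv/D_iv) = (109.59725/40)/(89.2415/10) = 2.73993/8.92415 = 0.3070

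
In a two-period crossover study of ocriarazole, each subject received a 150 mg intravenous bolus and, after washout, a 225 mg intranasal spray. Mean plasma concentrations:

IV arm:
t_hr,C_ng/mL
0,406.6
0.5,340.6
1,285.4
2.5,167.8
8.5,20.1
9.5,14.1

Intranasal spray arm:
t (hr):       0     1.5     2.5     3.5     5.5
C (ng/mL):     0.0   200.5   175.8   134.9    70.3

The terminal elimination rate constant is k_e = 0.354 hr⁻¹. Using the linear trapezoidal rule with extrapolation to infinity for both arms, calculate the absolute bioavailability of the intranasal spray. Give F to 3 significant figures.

F = 0.459

Trapezoidal AUC_0→9.5 (IV):
  [0→0.5]: (406.6+340.6)/2 × 0.5 = 186.8
  [0.5→1]: (340.6+285.4)/2 × 0.5 = 156.5
  [1→2.5]: (285.4+167.8)/2 × 1.5 = 339.9
  [2.5→8.5]: (167.8+20.1)/2 × 6 = 563.7
  [8.5→9.5]: (20.1+14.1)/2 × 1 = 17.1
  Sum = 1264.0 ng/mL·hr
IV tail: 14.1/0.354 = 39.831; AUC_iv,0→∞ = 1264.0 + 39.831 = 1303.831 ng/mL·hr
Trapezoidal AUC_0→5.5 (intranasal spray):
  [0→1.5]: (0.0+200.5)/2 × 1.5 = 150.375
  [1.5→2.5]: (200.5+175.8)/2 × 1 = 188.15
  [2.5→3.5]: (175.8+134.9)/2 × 1 = 155.35
  [3.5→5.5]: (134.9+70.3)/2 × 2 = 205.2
  Sum = 699.075 ng/mL·hr
intranasal spray tail: 70.3/0.354 = 198.588; AUC_ev,0→∞ = 699.075 + 198.588 = 897.663 ng/mL·hr
F = (AUC_ev/D_ev)/(AUC_iv/D_iv) = (897.663/225)/(1303.831/150) = 3.98961/8.69221 = 0.4590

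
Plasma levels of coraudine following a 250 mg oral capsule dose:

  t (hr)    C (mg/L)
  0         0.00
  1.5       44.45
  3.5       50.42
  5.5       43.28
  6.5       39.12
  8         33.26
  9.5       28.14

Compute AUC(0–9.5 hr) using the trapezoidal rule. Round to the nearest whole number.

Trapezoidal AUC_0→9.5:
  [0→1.5]: (0.00+44.45)/2 × 1.5 = 33.3375
  [1.5→3.5]: (44.45+50.42)/2 × 2 = 94.87
  [3.5→5.5]: (50.42+43.28)/2 × 2 = 93.7
  [5.5→6.5]: (43.28+39.12)/2 × 1 = 41.2
  [6.5→8]: (39.12+33.26)/2 × 1.5 = 54.285
  [8→9.5]: (33.26+28.14)/2 × 1.5 = 46.05
  Sum = 363.4425 mg/L·hr

AUC = 363 mg/L·hr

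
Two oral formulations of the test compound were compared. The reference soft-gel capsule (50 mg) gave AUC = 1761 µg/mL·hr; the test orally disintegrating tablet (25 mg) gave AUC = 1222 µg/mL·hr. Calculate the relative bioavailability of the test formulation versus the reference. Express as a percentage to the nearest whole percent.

F_rel = 139%

F_rel = (AUC_test/D_test) / (AUC_ref/D_ref)
      = (1222/25) / (1761/50)
      = 48.88 / 35.22 = 1.3878 = 138.78%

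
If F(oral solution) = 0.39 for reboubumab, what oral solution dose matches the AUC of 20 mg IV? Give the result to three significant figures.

D_oral = 51.3 mg

For equal systemic exposure: F × D_ev = D_iv
D_ev = D_iv / F = 20 / 0.39 = 51.2821 mg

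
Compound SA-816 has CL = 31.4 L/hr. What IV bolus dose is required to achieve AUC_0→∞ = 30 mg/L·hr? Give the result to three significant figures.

Dose_iv = CL × AUC_0→∞
     = 31.4 × 30 = 942 mg

Dose = 942 mg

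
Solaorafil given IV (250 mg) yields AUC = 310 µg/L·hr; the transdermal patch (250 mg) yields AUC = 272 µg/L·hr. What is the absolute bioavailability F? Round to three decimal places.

F = 0.877

F = (AUC_ev / D_ev) / (AUC_iv / D_iv)
  = (272/250) / (310/250)
  = 1.088 / 1.24 = 0.8774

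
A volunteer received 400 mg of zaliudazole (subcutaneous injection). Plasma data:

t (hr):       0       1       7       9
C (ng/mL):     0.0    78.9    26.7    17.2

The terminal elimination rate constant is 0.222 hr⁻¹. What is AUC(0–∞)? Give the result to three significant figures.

Trapezoidal AUC_0→9:
  [0→1]: (0.0+78.9)/2 × 1 = 39.45
  [1→7]: (78.9+26.7)/2 × 6 = 316.8
  [7→9]: (26.7+17.2)/2 × 2 = 43.9
  Sum = 400.15 ng/mL·hr
Extrapolated tail: C_last / k_e = 17.2 / 0.222 = 77.477
AUC_0→∞ = 400.15 + 77.477 = 477.627 ng/mL·hr

AUC = 478 ng/mL·hr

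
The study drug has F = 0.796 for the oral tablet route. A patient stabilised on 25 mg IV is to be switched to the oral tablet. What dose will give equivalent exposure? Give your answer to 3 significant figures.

For equal systemic exposure: F × D_ev = D_iv
D_ev = D_iv / F = 25 / 0.796 = 31.407 mg

D_oral = 31.4 mg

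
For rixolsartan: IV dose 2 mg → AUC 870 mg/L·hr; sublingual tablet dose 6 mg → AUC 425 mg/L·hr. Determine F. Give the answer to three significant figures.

F = 0.163

F = (AUC_ev / D_ev) / (AUC_iv / D_iv)
  = (425/6) / (870/2)
  = 70.8333 / 435 = 0.1628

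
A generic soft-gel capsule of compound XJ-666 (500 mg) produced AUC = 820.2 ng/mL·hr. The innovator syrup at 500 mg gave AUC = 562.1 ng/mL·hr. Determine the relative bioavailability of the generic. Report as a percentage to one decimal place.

F_rel = (AUC_test/D_test) / (AUC_ref/D_ref)
      = (820.2/500) / (562.1/500)
      = 1.6404 / 1.1242 = 1.4592 = 145.92%

F_rel = 145.9%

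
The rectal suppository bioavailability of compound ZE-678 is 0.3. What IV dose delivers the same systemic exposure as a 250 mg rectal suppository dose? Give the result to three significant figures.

D_iv = 75.0 mg

Systemic exposure from an extravascular dose = F × D_ev, so the equivalent IV dose is F × D_ev.
D_iv = F × D_ev = 0.3 × 250 = 75 mg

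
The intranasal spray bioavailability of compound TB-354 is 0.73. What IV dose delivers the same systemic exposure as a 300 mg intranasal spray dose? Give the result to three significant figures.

D_iv = 219 mg

Systemic exposure from an extravascular dose = F × D_ev, so the equivalent IV dose is F × D_ev.
D_iv = F × D_ev = 0.73 × 300 = 219 mg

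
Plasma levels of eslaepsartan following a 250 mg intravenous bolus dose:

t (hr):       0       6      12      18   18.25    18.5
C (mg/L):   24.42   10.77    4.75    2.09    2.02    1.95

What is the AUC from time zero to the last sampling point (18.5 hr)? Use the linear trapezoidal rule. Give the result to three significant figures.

AUC = 174 mg/L·hr

Trapezoidal AUC_0→18.5:
  [0→6]: (24.42+10.77)/2 × 6 = 105.57
  [6→12]: (10.77+4.75)/2 × 6 = 46.56
  [12→18]: (4.75+2.09)/2 × 6 = 20.52
  [18→18.25]: (2.09+2.02)/2 × 0.25 = 0.51375
  [18.25→18.5]: (2.02+1.95)/2 × 0.25 = 0.49625
  Sum = 173.66 mg/L·hr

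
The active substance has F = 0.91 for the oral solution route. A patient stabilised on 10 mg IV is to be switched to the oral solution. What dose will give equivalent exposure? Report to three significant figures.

D_oral = 11.0 mg

For equal systemic exposure: F × D_ev = D_iv
D_ev = D_iv / F = 10 / 0.91 = 10.989 mg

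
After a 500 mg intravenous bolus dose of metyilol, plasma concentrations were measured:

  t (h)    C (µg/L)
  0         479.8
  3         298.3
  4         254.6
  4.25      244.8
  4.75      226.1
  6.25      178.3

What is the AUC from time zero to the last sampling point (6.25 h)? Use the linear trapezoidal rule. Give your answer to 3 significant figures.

AUC = 1930 µg/L·h

Trapezoidal AUC_0→6.25:
  [0→3]: (479.8+298.3)/2 × 3 = 1167.15
  [3→4]: (298.3+254.6)/2 × 1 = 276.45
  [4→4.25]: (254.6+244.8)/2 × 0.25 = 62.425
  [4.25→4.75]: (244.8+226.1)/2 × 0.5 = 117.725
  [4.75→6.25]: (226.1+178.3)/2 × 1.5 = 303.3
  Sum = 1927.05 µg/L·h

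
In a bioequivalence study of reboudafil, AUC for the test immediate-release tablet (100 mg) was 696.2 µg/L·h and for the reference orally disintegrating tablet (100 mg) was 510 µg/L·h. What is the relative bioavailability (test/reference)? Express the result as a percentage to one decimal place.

F_rel = (AUC_test/D_test) / (AUC_ref/D_ref)
      = (696.2/100) / (510/100)
      = 6.962 / 5.1 = 1.3651 = 136.51%

F_rel = 136.5%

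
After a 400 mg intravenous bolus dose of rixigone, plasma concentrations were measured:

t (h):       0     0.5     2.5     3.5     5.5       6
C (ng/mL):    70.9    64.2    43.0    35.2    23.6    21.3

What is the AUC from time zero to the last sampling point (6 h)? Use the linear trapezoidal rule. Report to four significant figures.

AUC = 250.1 ng/mL·h

Trapezoidal AUC_0→6:
  [0→0.5]: (70.9+64.2)/2 × 0.5 = 33.775
  [0.5→2.5]: (64.2+43.0)/2 × 2 = 107.2
  [2.5→3.5]: (43.0+35.2)/2 × 1 = 39.1
  [3.5→5.5]: (35.2+23.6)/2 × 2 = 58.8
  [5.5→6]: (23.6+21.3)/2 × 0.5 = 11.225
  Sum = 250.1 ng/mL·h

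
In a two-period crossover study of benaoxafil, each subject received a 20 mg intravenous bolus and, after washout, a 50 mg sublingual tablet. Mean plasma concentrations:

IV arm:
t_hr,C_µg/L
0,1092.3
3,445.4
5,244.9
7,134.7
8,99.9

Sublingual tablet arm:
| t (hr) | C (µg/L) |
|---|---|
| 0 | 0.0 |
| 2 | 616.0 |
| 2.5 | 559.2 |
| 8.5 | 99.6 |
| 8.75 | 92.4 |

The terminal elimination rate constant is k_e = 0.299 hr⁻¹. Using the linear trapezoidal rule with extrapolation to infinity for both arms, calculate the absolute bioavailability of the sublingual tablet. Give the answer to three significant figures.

F = 0.336

Trapezoidal AUC_0→8 (IV):
  [0→3]: (1092.3+445.4)/2 × 3 = 2306.55
  [3→5]: (445.4+244.9)/2 × 2 = 690.3
  [5→7]: (244.9+134.7)/2 × 2 = 379.6
  [7→8]: (134.7+99.9)/2 × 1 = 117.3
  Sum = 3493.75 µg/L·hr
IV tail: 99.9/0.299 = 334.114; AUC_iv,0→∞ = 3493.75 + 334.114 = 3827.864 µg/L·hr
Trapezoidal AUC_0→8.75 (sublingual tablet):
  [0→2]: (0.0+616.0)/2 × 2 = 616.0
  [2→2.5]: (616.0+559.2)/2 × 0.5 = 293.8
  [2.5→8.5]: (559.2+99.6)/2 × 6 = 1976.4
  [8.5→8.75]: (99.6+92.4)/2 × 0.25 = 24.0
  Sum = 2910.2 µg/L·hr
sublingual tablet tail: 92.4/0.299 = 309.030; AUC_ev,0→∞ = 2910.2 + 309.030 = 3219.23 µg/L·hr
F = (AUC_ev/D_ev)/(AUC_iv/D_iv) = (3219.23/50)/(3827.864/20) = 64.3846/191.3932 = 0.3364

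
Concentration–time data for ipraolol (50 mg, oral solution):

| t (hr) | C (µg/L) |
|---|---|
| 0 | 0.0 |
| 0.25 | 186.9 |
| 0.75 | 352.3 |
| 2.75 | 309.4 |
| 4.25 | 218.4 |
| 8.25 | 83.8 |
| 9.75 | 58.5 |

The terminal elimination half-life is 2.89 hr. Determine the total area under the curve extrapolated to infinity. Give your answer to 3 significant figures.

AUC = 2170 µg/L·hr

Trapezoidal AUC_0→9.75:
  [0→0.25]: (0.0+186.9)/2 × 0.25 = 23.3625
  [0.25→0.75]: (186.9+352.3)/2 × 0.5 = 134.8
  [0.75→2.75]: (352.3+309.4)/2 × 2 = 661.7
  [2.75→4.25]: (309.4+218.4)/2 × 1.5 = 395.85
  [4.25→8.25]: (218.4+83.8)/2 × 4 = 604.4
  [8.25→9.75]: (83.8+58.5)/2 × 1.5 = 106.725
  Sum = 1926.8375 µg/L·hr
k_e = ln2 / t½ = 0.693147 / 2.89 = 0.2398 hr^-1
Extrapolated tail: C_last / k_e = 58.5 / 0.2398 = 243.953
AUC_0→∞ = 1926.8375 + 243.953 = 2170.7905 µg/L·hr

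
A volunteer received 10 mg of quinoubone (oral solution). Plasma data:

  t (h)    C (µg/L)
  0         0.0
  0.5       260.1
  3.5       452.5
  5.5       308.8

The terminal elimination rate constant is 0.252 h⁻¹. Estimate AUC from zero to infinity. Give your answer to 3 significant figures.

AUC = 3120 µg/L·h

Trapezoidal AUC_0→5.5:
  [0→0.5]: (0.0+260.1)/2 × 0.5 = 65.025
  [0.5→3.5]: (260.1+452.5)/2 × 3 = 1068.9
  [3.5→5.5]: (452.5+308.8)/2 × 2 = 761.3
  Sum = 1895.225 µg/L·h
Extrapolated tail: C_last / k_e = 308.8 / 0.252 = 1225.397
AUC_0→∞ = 1895.225 + 1225.397 = 3120.622 µg/L·h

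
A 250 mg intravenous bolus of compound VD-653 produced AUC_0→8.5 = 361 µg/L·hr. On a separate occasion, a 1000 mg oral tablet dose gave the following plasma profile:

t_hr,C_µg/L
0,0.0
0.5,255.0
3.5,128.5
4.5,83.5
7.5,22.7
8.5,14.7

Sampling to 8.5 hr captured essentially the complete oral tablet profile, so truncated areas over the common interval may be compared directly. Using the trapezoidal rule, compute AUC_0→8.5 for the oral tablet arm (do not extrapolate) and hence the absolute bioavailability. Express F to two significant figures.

F = 0.64

Trapezoidal AUC_0→8.5 (oral tablet):
  [0→0.5]: (0.0+255.0)/2 × 0.5 = 63.75
  [0.5→3.5]: (255.0+128.5)/2 × 3 = 575.25
  [3.5→4.5]: (128.5+83.5)/2 × 1 = 106.0
  [4.5→7.5]: (83.5+22.7)/2 × 3 = 159.3
  [7.5→8.5]: (22.7+14.7)/2 × 1 = 18.7
  Sum = 923.0 µg/L·hr
F = (AUC_ev/D_ev)/(AUC_iv/D_iv) = (923.0/1000)/(361/250) = 0.923/1.444 = 0.6392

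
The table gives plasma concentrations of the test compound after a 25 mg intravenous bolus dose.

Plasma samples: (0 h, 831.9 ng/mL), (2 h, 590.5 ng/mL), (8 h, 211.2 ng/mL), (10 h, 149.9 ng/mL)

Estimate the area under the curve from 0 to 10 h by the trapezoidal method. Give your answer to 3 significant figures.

Trapezoidal AUC_0→10:
  [0→2]: (831.9+590.5)/2 × 2 = 1422.4
  [2→8]: (590.5+211.2)/2 × 6 = 2405.1
  [8→10]: (211.2+149.9)/2 × 2 = 361.1
  Sum = 4188.6 ng/mL·h

AUC = 4190 ng/mL·h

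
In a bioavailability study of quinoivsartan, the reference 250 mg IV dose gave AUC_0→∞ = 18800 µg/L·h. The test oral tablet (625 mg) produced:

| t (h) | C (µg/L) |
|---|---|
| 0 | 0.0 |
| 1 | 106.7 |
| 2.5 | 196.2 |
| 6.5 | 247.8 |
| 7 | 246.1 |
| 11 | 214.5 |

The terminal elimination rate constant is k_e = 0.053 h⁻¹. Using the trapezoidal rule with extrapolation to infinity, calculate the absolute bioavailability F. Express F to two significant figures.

Trapezoidal AUC_0→11 (oral tablet):
  [0→1]: (0.0+106.7)/2 × 1 = 53.35
  [1→2.5]: (106.7+196.2)/2 × 1.5 = 227.175
  [2.5→6.5]: (196.2+247.8)/2 × 4 = 888.0
  [6.5→7]: (247.8+246.1)/2 × 0.5 = 123.475
  [7→11]: (246.1+214.5)/2 × 4 = 921.2
  Sum = 2213.2 µg/L·h
Tail: C_last/k_e = 214.5/0.053 = 4047.170
AUC_0→∞ (oral tablet) = 2213.2 + 4047.170 = 6260.37 µg/L·h
F = (AUC_ev/D_ev)/(AUC_iv/D_iv) = (6260.37/625)/(18800/250) = 10.016592/75.2 = 0.1332

F = 0.13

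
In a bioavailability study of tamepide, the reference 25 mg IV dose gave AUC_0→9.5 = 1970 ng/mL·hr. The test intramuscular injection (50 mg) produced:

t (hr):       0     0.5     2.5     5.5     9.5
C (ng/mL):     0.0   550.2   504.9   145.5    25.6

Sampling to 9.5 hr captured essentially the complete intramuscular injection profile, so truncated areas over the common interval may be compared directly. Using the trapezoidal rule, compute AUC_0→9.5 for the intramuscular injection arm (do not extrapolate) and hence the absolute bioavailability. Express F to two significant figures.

Trapezoidal AUC_0→9.5 (intramuscular injection):
  [0→0.5]: (0.0+550.2)/2 × 0.5 = 137.55
  [0.5→2.5]: (550.2+504.9)/2 × 2 = 1055.1
  [2.5→5.5]: (504.9+145.5)/2 × 3 = 975.6
  [5.5→9.5]: (145.5+25.6)/2 × 4 = 342.2
  Sum = 2510.45 ng/mL·hr
F = (AUC_ev/D_ev)/(AUC_iv/D_iv) = (2510.45/50)/(1970/25) = 50.209/78.8 = 0.6372

F = 0.64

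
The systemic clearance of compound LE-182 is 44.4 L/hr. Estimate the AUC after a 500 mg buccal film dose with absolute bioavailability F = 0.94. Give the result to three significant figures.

AUC_0→∞ = F × Dose / CL
        = 0.94 × 500 / 44.4 = 10.5856 mg/L·hr

AUC = 10.6 mg/L·hr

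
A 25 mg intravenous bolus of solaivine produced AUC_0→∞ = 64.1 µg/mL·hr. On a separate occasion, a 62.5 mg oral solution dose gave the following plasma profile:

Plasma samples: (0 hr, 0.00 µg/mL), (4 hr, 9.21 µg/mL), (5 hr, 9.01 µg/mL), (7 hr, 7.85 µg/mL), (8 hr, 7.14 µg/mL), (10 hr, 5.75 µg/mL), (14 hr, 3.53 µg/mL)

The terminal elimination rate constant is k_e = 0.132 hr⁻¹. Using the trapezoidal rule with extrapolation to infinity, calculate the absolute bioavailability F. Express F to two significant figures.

Trapezoidal AUC_0→14 (oral solution):
  [0→4]: (0.00+9.21)/2 × 4 = 18.42
  [4→5]: (9.21+9.01)/2 × 1 = 9.11
  [5→7]: (9.01+7.85)/2 × 2 = 16.86
  [7→8]: (7.85+7.14)/2 × 1 = 7.495
  [8→10]: (7.14+5.75)/2 × 2 = 12.89
  [10→14]: (5.75+3.53)/2 × 4 = 18.56
  Sum = 83.335 µg/mL·hr
Tail: C_last/k_e = 3.53/0.132 = 26.742
AUC_0→∞ (oral solution) = 83.335 + 26.742 = 110.077 µg/mL·hr
F = (AUC_ev/D_ev)/(AUC_iv/D_iv) = (110.077/62.5)/(64.1/25) = 1.761232/2.564 = 0.6869

F = 0.69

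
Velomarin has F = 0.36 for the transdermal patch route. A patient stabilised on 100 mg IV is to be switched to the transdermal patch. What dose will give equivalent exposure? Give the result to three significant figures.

For equal systemic exposure: F × D_ev = D_iv
D_ev = D_iv / F = 100 / 0.36 = 277.778 mg

D_transdermal = 278 mg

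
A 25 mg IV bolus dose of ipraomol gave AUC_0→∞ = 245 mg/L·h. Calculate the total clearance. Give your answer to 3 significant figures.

CL = Dose_iv / AUC_0→∞
   = 25 / 245 = 0.102041 L/h

CL = 0.102 L/h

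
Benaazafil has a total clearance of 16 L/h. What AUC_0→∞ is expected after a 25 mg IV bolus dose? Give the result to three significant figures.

AUC_0→∞ = Dose_iv / CL
        = 25 / 16 = 1.5625 mg/L·h

AUC = 1.56 mg/L·h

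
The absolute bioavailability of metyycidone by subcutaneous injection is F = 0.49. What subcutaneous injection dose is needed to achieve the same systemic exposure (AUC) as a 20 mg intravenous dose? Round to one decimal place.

For equal systemic exposure: F × D_ev = D_iv
D_ev = D_iv / F = 20 / 0.49 = 40.8163 mg

D_subcutaneous = 40.8 mg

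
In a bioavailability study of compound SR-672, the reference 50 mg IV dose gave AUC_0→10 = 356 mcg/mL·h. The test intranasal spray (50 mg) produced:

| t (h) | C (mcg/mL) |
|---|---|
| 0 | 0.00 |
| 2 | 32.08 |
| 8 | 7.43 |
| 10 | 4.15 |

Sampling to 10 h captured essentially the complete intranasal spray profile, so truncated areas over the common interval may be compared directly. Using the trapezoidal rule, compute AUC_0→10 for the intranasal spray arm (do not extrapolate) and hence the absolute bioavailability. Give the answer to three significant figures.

F = 0.456

Trapezoidal AUC_0→10 (intranasal spray):
  [0→2]: (0.00+32.08)/2 × 2 = 32.08
  [2→8]: (32.08+7.43)/2 × 6 = 118.53
  [8→10]: (7.43+4.15)/2 × 2 = 11.58
  Sum = 162.19 mcg/mL·h
F = (AUC_ev/D_ev)/(AUC_iv/D_iv) = (162.19/50)/(356/50) = 3.2438/7.12 = 0.4556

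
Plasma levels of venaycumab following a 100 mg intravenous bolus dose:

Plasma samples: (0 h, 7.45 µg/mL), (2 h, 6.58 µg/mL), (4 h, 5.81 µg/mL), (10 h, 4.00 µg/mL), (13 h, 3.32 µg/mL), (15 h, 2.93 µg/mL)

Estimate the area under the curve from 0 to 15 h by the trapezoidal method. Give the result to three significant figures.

Trapezoidal AUC_0→15:
  [0→2]: (7.45+6.58)/2 × 2 = 14.03
  [2→4]: (6.58+5.81)/2 × 2 = 12.39
  [4→10]: (5.81+4.00)/2 × 6 = 29.43
  [10→13]: (4.00+3.32)/2 × 3 = 10.98
  [13→15]: (3.32+2.93)/2 × 2 = 6.25
  Sum = 73.08 µg/mL·h

AUC = 73.1 µg/mL·h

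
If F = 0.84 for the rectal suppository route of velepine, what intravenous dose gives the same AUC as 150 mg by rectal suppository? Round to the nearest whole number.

D_iv = 126 mg

Systemic exposure from an extravascular dose = F × D_ev, so the equivalent IV dose is F × D_ev.
D_iv = F × D_ev = 0.84 × 150 = 126 mg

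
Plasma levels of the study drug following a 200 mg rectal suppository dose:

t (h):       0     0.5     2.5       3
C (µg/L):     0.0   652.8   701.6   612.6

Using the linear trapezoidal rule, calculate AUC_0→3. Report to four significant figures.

Trapezoidal AUC_0→3:
  [0→0.5]: (0.0+652.8)/2 × 0.5 = 163.2
  [0.5→2.5]: (652.8+701.6)/2 × 2 = 1354.4
  [2.5→3]: (701.6+612.6)/2 × 0.5 = 328.55
  Sum = 1846.15 µg/L·h

AUC = 1846 µg/L·h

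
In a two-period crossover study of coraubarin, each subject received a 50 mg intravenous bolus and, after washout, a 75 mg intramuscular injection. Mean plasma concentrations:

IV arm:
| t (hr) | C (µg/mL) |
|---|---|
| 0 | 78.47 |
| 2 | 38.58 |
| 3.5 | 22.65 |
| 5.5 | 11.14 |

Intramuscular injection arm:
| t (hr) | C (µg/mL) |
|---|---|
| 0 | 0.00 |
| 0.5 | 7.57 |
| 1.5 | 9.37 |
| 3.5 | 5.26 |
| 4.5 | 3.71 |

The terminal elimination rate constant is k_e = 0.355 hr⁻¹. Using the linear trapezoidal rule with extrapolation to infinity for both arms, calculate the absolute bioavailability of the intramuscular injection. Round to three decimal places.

F = 0.117

Trapezoidal AUC_0→5.5 (IV):
  [0→2]: (78.47+38.58)/2 × 2 = 117.05
  [2→3.5]: (38.58+22.65)/2 × 1.5 = 45.9225
  [3.5→5.5]: (22.65+11.14)/2 × 2 = 33.79
  Sum = 196.7625 µg/mL·hr
IV tail: 11.14/0.355 = 31.380; AUC_iv,0→∞ = 196.7625 + 31.380 = 228.1425 µg/mL·hr
Trapezoidal AUC_0→4.5 (intramuscular injection):
  [0→0.5]: (0.00+7.57)/2 × 0.5 = 1.8925
  [0.5→1.5]: (7.57+9.37)/2 × 1 = 8.47
  [1.5→3.5]: (9.37+5.26)/2 × 2 = 14.63
  [3.5→4.5]: (5.26+3.71)/2 × 1 = 4.485
  Sum = 29.4775 µg/mL·hr
intramuscular injection tail: 3.71/0.355 = 10.451; AUC_ev,0→∞ = 29.4775 + 10.451 = 39.9285 µg/mL·hr
F = (AUC_ev/D_ev)/(AUC_iv/D_iv) = (39.9285/75)/(228.1425/50) = 0.53238/4.56285 = 0.1167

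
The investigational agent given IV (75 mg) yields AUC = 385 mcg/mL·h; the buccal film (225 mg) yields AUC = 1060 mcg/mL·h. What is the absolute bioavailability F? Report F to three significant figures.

F = 0.918

F = (AUC_ev / D_ev) / (AUC_iv / D_iv)
  = (1060/225) / (385/75)
  = 4.71111 / 5.13333 = 0.9177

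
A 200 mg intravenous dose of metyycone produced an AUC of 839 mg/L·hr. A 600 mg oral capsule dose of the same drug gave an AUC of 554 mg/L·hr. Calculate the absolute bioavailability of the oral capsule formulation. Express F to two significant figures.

F = (AUC_ev / D_ev) / (AUC_iv / D_iv)
  = (554/600) / (839/200)
  = 0.923333 / 4.195 = 0.2201

F = 0.22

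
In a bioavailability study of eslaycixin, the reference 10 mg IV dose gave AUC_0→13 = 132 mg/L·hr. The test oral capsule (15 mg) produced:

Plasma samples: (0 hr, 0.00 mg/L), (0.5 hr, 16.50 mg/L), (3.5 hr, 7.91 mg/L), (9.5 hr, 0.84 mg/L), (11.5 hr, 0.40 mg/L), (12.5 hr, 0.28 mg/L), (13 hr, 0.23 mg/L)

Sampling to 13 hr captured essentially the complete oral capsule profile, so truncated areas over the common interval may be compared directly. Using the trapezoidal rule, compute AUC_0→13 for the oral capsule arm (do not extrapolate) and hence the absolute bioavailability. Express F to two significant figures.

Trapezoidal AUC_0→13 (oral capsule):
  [0→0.5]: (0.00+16.50)/2 × 0.5 = 4.125
  [0.5→3.5]: (16.50+7.91)/2 × 3 = 36.615
  [3.5→9.5]: (7.91+0.84)/2 × 6 = 26.25
  [9.5→11.5]: (0.84+0.40)/2 × 2 = 1.24
  [11.5→12.5]: (0.40+0.28)/2 × 1 = 0.34
  [12.5→13]: (0.28+0.23)/2 × 0.5 = 0.1275
  Sum = 68.6975 mg/L·hr
F = (AUC_ev/D_ev)/(AUC_iv/D_iv) = (68.6975/15)/(132/10) = 4.57983/13.2 = 0.3470

F = 0.35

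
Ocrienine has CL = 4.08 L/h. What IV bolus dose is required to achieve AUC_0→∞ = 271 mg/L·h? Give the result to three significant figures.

Dose = 1110 mg

Dose_iv = CL × AUC_0→∞
     = 4.08 × 271 = 1105.68 mg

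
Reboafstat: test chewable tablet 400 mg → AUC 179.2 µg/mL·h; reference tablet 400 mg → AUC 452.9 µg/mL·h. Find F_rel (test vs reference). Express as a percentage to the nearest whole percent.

F_rel = (AUC_test/D_test) / (AUC_ref/D_ref)
      = (179.2/400) / (452.9/400)
      = 0.448 / 1.13225 = 0.3957 = 39.57%

F_rel = 40%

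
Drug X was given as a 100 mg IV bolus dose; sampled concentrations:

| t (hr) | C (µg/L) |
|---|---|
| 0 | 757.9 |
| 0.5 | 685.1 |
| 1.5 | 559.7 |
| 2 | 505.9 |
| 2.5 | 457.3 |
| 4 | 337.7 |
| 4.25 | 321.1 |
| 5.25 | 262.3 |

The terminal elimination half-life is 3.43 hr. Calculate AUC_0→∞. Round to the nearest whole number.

Trapezoidal AUC_0→5.25:
  [0→0.5]: (757.9+685.1)/2 × 0.5 = 360.75
  [0.5→1.5]: (685.1+559.7)/2 × 1 = 622.4
  [1.5→2]: (559.7+505.9)/2 × 0.5 = 266.4
  [2→2.5]: (505.9+457.3)/2 × 0.5 = 240.8
  [2.5→4]: (457.3+337.7)/2 × 1.5 = 596.25
  [4→4.25]: (337.7+321.1)/2 × 0.25 = 82.35
  [4.25→5.25]: (321.1+262.3)/2 × 1 = 291.7
  Sum = 2460.65 µg/L·hr
k_e = ln2 / t½ = 0.693147 / 3.43 = 0.2021 hr^-1
Extrapolated tail: C_last / k_e = 262.3 / 0.2021 = 1297.872
AUC_0→∞ = 2460.65 + 1297.872 = 3758.522 µg/L·hr

AUC = 3759 µg/L·hr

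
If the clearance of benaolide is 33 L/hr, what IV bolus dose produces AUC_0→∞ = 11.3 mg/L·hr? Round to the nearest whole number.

Dose = 373 mg

Dose_iv = CL × AUC_0→∞
     = 33 × 11.3 = 372.9 mg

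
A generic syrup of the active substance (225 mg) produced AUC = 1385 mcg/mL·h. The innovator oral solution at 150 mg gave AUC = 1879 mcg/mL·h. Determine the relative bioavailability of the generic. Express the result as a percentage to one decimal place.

F_rel = (AUC_test/D_test) / (AUC_ref/D_ref)
      = (1385/225) / (1879/150)
      = 6.15556 / 12.5267 = 0.4914 = 49.14%

F_rel = 49.1%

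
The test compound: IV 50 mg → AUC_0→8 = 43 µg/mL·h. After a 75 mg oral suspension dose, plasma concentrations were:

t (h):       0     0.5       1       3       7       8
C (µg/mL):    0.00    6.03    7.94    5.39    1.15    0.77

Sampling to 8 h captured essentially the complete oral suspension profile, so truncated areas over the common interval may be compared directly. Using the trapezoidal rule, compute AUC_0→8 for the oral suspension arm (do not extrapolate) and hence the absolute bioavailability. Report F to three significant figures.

F = 0.502

Trapezoidal AUC_0→8 (oral suspension):
  [0→0.5]: (0.00+6.03)/2 × 0.5 = 1.5075
  [0.5→1]: (6.03+7.94)/2 × 0.5 = 3.4925
  [1→3]: (7.94+5.39)/2 × 2 = 13.33
  [3→7]: (5.39+1.15)/2 × 4 = 13.08
  [7→8]: (1.15+0.77)/2 × 1 = 0.96
  Sum = 32.37 µg/mL·h
F = (AUC_ev/D_ev)/(AUC_iv/D_iv) = (32.37/75)/(43/50) = 0.4316/0.86 = 0.5019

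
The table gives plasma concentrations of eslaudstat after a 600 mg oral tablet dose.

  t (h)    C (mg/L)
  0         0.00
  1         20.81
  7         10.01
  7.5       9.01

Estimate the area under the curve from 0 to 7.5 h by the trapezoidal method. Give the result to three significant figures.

AUC = 108 mg/L·h

Trapezoidal AUC_0→7.5:
  [0→1]: (0.00+20.81)/2 × 1 = 10.405
  [1→7]: (20.81+10.01)/2 × 6 = 92.46
  [7→7.5]: (10.01+9.01)/2 × 0.5 = 4.755
  Sum = 107.62 mg/L·h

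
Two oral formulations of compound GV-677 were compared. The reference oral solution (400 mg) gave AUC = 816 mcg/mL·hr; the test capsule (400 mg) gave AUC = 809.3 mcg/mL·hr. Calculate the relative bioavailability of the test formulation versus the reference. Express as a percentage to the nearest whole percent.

F_rel = (AUC_test/D_test) / (AUC_ref/D_ref)
      = (809.3/400) / (816/400)
      = 2.02325 / 2.04 = 0.9918 = 99.18%

F_rel = 99%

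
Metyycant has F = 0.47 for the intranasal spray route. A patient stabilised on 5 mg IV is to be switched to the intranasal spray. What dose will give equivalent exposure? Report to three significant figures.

D_intranasal = 10.6 mg

For equal systemic exposure: F × D_ev = D_iv
D_ev = D_iv / F = 5 / 0.47 = 10.6383 mg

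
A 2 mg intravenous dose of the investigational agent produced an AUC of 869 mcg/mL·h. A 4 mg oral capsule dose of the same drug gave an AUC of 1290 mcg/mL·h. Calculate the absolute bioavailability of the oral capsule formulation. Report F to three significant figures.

F = (AUC_ev / D_ev) / (AUC_iv / D_iv)
  = (1290/4) / (869/2)
  = 322.5 / 434.5 = 0.7422

F = 0.742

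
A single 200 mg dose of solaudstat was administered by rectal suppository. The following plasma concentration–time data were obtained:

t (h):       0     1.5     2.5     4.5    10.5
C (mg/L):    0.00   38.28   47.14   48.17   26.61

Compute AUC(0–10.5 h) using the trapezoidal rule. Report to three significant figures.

AUC = 391 mg/L·h

Trapezoidal AUC_0→10.5:
  [0→1.5]: (0.00+38.28)/2 × 1.5 = 28.71
  [1.5→2.5]: (38.28+47.14)/2 × 1 = 42.71
  [2.5→4.5]: (47.14+48.17)/2 × 2 = 95.31
  [4.5→10.5]: (48.17+26.61)/2 × 6 = 224.34
  Sum = 391.07 mg/L·h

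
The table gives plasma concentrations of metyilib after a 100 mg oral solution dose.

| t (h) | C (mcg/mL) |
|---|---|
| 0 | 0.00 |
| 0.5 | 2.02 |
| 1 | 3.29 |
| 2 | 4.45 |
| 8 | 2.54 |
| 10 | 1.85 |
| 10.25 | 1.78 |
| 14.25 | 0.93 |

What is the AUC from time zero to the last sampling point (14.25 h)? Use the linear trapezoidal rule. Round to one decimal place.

Trapezoidal AUC_0→14.25:
  [0→0.5]: (0.00+2.02)/2 × 0.5 = 0.505
  [0.5→1]: (2.02+3.29)/2 × 0.5 = 1.3275
  [1→2]: (3.29+4.45)/2 × 1 = 3.87
  [2→8]: (4.45+2.54)/2 × 6 = 20.97
  [8→10]: (2.54+1.85)/2 × 2 = 4.39
  [10→10.25]: (1.85+1.78)/2 × 0.25 = 0.45375
  [10.25→14.25]: (1.78+0.93)/2 × 4 = 5.42
  Sum = 36.93625 mcg/mL·h

AUC = 36.9 mcg/mL·h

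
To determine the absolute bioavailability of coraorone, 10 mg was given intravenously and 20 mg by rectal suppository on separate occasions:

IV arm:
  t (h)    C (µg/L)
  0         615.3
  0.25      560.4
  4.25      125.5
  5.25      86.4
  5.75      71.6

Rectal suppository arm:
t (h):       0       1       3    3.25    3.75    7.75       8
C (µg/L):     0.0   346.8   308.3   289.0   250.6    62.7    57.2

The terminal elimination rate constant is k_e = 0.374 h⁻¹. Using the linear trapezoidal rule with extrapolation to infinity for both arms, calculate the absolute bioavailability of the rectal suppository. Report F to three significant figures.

F = 0.494

Trapezoidal AUC_0→5.75 (IV):
  [0→0.25]: (615.3+560.4)/2 × 0.25 = 146.9625
  [0.25→4.25]: (560.4+125.5)/2 × 4 = 1371.8
  [4.25→5.25]: (125.5+86.4)/2 × 1 = 105.95
  [5.25→5.75]: (86.4+71.6)/2 × 0.5 = 39.5
  Sum = 1664.2125 µg/L·h
IV tail: 71.6/0.374 = 191.444; AUC_iv,0→∞ = 1664.2125 + 191.444 = 1855.6565 µg/L·h
Trapezoidal AUC_0→8 (rectal suppository):
  [0→1]: (0.0+346.8)/2 × 1 = 173.4
  [1→3]: (346.8+308.3)/2 × 2 = 655.1
  [3→3.25]: (308.3+289.0)/2 × 0.25 = 74.6625
  [3.25→3.75]: (289.0+250.6)/2 × 0.5 = 134.9
  [3.75→7.75]: (250.6+62.7)/2 × 4 = 626.6
  [7.75→8]: (62.7+57.2)/2 × 0.25 = 14.9875
  Sum = 1679.65 µg/L·h
rectal suppository tail: 57.2/0.374 = 152.941; AUC_ev,0→∞ = 1679.65 + 152.941 = 1832.591 µg/L·h
F = (AUC_ev/D_ev)/(AUC_iv/D_iv) = (1832.591/20)/(1855.6565/10) = 91.62955/185.56565 = 0.4938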